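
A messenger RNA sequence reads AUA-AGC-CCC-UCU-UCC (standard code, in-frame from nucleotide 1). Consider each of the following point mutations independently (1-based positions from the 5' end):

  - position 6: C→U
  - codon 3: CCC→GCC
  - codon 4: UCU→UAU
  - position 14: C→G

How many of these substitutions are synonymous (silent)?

1

Codon 2: AGC (Ser) → AGU (Ser) — synonymous.
Codon 3: CCC (Pro) → GCC (Ala) — missense.
Codon 4: UCU (Ser) → UAU (Tyr) — missense.
Codon 5: UCC (Ser) → UGC (Cys) — missense.
Synonymous: 1 of 4.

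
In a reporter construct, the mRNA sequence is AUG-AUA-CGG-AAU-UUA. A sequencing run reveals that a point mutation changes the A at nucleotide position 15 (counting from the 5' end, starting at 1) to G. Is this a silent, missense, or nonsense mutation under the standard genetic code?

Position 15 falls in codon 5: UUA → Leu.
After the substitution the codon is UUG → Leu.
Both encode Leu, so the change is synonymous.

silent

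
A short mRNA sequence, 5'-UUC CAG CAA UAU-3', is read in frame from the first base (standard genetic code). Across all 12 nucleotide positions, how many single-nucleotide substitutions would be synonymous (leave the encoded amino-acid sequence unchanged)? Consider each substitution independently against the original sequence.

4

Codon 1 (UUC, Phe): 1 synonymous substitution.
Codon 2 (CAG, Gln): 1 synonymous substitution.
Codon 3 (CAA, Gln): 1 synonymous substitution.
Codon 4 (UAU, Tyr): 1 synonymous substitution.
Total: 1 + 1 + 1 + 1 = 4.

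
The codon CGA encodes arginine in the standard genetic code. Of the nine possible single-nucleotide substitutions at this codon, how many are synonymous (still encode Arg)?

Position 1: AGA → 1 synonymous.
Position 2: none → 0 synonymous.
Position 3: CGU, CGC, CGG → 3 synonymous.
Total: 1 + 0 + 3 = 4.

4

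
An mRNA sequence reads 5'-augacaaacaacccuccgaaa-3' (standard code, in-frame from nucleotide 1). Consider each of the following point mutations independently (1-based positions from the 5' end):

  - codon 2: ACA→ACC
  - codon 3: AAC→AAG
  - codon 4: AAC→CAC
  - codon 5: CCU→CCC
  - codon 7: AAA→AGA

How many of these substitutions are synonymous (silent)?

2

Codon 2: ACA (Thr) → ACC (Thr) — synonymous.
Codon 3: AAC (Asn) → AAG (Lys) — missense.
Codon 4: AAC (Asn) → CAC (His) — missense.
Codon 5: CCU (Pro) → CCC (Pro) — synonymous.
Codon 7: AAA (Lys) → AGA (Arg) — missense.
Synonymous: 2 of 5.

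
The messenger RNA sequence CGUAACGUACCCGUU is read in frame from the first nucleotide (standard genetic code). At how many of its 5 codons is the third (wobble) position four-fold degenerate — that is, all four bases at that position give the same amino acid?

Codon 1 CGU (Arg): third position 4-fold.
Codon 2 AAC (Asn): third position 2-fold.
Codon 3 GUA (Val): third position 4-fold.
Codon 4 CCC (Pro): third position 4-fold.
Codon 5 GUU (Val): third position 4-fold.
Four-fold degenerate third positions: 4.

4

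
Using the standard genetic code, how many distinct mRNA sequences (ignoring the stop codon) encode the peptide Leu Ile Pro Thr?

Leu: 6 codons.
Ile: 3 codons.
Pro: 4 codons.
Thr: 4 codons.
6 × 3 × 4 × 4 = 288.

288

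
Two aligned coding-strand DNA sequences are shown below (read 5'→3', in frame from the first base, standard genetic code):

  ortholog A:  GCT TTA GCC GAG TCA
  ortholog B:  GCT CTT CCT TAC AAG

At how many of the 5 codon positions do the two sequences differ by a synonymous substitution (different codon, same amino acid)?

Codon 1: GCT Ala / GCT Ala — identical.
Codon 2: TTA Leu / CTT Leu — synonymous.
Codon 3: GCC Ala / CCT Pro — nonsynonymous.
Codon 4: GAG Glu / TAC Tyr — nonsynonymous.
Codon 5: TCA Ser / AAG Lys — nonsynonymous.
Synonymous differences: 1.

1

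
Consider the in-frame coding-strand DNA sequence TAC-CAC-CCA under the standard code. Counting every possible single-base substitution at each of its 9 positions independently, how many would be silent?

Codon 1 (TAC, Tyr): 1 synonymous substitution.
Codon 2 (CAC, His): 1 synonymous substitution.
Codon 3 (CCA, Pro): 3 synonymous substitutions.
Total: 1 + 1 + 3 = 5.

5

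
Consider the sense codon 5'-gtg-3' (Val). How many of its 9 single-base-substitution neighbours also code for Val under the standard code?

3

Position 1: none → 0 synonymous.
Position 2: none → 0 synonymous.
Position 3: GTT, GTC, GTA → 3 synonymous.
Total: 0 + 0 + 3 = 3.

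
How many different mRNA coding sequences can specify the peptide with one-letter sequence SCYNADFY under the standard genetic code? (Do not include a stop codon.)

Ser: 6 codons.
Cys: 2 codons.
Tyr: 2 codons.
Asn: 2 codons.
Ala: 4 codons.
Asp: 2 codons.
Phe: 2 codons.
Tyr: 2 codons.
6 × 2 × 2 × 2 × 4 × 2 × 2 × 2 = 1536.

1536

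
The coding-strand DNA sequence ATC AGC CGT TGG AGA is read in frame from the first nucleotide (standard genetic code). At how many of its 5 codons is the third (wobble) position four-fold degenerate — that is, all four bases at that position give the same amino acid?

Codon 1 ATC (Ile): third position 3-fold.
Codon 2 AGC (Ser): third position 2-fold.
Codon 3 CGT (Arg): third position 4-fold.
Codon 4 TGG (Trp): third position 1-fold.
Codon 5 AGA (Arg): third position 2-fold.
Four-fold degenerate third positions: 1.

1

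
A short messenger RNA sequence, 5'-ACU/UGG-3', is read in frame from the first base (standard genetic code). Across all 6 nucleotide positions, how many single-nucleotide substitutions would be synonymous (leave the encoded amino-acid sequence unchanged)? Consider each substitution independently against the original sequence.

3

Codon 1 (ACU, Thr): 3 synonymous substitutions.
Codon 2 (UGG, Trp): 0 synonymous substitutions.
Total: 3 + 0 = 3.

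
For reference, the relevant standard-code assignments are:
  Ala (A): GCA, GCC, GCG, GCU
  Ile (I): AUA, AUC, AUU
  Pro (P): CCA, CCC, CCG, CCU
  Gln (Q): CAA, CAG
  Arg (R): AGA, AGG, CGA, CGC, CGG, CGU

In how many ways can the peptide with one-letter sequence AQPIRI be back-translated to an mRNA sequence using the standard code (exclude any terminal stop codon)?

Ala: 4 codons.
Gln: 2 codons.
Pro: 4 codons.
Ile: 3 codons.
Arg: 6 codons.
Ile: 3 codons.
4 × 2 × 4 × 3 × 6 × 3 = 1728.

1728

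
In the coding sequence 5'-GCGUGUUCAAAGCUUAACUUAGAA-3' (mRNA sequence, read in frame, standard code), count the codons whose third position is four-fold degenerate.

Codon 1 GCG (Ala): third position 4-fold.
Codon 2 UGU (Cys): third position 2-fold.
Codon 3 UCA (Ser): third position 4-fold.
Codon 4 AAG (Lys): third position 2-fold.
Codon 5 CUU (Leu): third position 4-fold.
Codon 6 AAC (Asn): third position 2-fold.
Codon 7 UUA (Leu): third position 2-fold.
Codon 8 GAA (Glu): third position 2-fold.
Four-fold degenerate third positions: 3.

3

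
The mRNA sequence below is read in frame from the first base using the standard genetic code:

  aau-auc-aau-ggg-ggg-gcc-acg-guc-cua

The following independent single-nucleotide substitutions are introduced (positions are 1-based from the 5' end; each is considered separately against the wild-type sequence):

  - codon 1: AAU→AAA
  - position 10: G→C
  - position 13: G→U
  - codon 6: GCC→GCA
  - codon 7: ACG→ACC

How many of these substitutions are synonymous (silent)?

2

Codon 1: AAU (Asn) → AAA (Lys) — missense.
Codon 4: GGG (Gly) → CGG (Arg) — missense.
Codon 5: GGG (Gly) → UGG (Trp) — missense.
Codon 6: GCC (Ala) → GCA (Ala) — synonymous.
Codon 7: ACG (Thr) → ACC (Thr) — synonymous.
Synonymous: 2 of 5.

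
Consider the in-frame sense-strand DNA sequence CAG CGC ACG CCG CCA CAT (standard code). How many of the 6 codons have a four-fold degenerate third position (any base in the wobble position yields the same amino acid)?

4

Codon 1 CAG (Gln): third position 2-fold.
Codon 2 CGC (Arg): third position 4-fold.
Codon 3 ACG (Thr): third position 4-fold.
Codon 4 CCG (Pro): third position 4-fold.
Codon 5 CCA (Pro): third position 4-fold.
Codon 6 CAT (His): third position 2-fold.
Four-fold degenerate third positions: 4.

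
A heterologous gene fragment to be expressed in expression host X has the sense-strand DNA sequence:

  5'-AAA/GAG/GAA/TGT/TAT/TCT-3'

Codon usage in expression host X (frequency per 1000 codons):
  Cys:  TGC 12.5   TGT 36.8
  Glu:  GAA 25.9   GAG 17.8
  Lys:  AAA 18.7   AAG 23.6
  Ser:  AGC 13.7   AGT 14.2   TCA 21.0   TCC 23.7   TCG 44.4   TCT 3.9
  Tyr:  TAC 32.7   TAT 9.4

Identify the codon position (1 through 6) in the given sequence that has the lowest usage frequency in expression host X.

Codon 1 AAA (Lys): 18.7 per 1000.
Codon 2 GAG (Glu): 17.8 per 1000.
Codon 3 GAA (Glu): 25.9 per 1000.
Codon 4 TGT (Cys): 36.8 per 1000.
Codon 5 TAT (Tyr): 9.4 per 1000.
Codon 6 TCT (Ser): 3.9 per 1000.
Lowest frequency is 3.9 at codon 6.

6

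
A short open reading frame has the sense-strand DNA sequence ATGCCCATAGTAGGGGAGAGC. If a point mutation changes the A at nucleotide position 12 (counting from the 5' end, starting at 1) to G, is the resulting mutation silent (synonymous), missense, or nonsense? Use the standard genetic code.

silent

Position 12 falls in codon 4: GTA → Val.
After the substitution the codon is GTG → Val.
Both encode Val, so the change is synonymous.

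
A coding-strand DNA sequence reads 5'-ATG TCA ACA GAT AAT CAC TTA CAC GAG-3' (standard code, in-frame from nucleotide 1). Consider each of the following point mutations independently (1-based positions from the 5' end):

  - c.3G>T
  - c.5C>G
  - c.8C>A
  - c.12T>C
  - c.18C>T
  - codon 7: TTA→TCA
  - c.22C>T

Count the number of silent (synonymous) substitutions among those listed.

2

Codon 1: ATG (Met) → ATT (Ile) — missense.
Codon 2: TCA (Ser) → TGA (Stop) — nonsense.
Codon 3: ACA (Thr) → AAA (Lys) — missense.
Codon 4: GAT (Asp) → GAC (Asp) — synonymous.
Codon 6: CAC (His) → CAT (His) — synonymous.
Codon 7: TTA (Leu) → TCA (Ser) — missense.
Codon 8: CAC (His) → TAC (Tyr) — missense.
Synonymous: 2 of 7.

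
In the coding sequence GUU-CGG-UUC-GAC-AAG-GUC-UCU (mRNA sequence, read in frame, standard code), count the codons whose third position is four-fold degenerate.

4

Codon 1 GUU (Val): third position 4-fold.
Codon 2 CGG (Arg): third position 4-fold.
Codon 3 UUC (Phe): third position 2-fold.
Codon 4 GAC (Asp): third position 2-fold.
Codon 5 AAG (Lys): third position 2-fold.
Codon 6 GUC (Val): third position 4-fold.
Codon 7 UCU (Ser): third position 4-fold.
Four-fold degenerate third positions: 4.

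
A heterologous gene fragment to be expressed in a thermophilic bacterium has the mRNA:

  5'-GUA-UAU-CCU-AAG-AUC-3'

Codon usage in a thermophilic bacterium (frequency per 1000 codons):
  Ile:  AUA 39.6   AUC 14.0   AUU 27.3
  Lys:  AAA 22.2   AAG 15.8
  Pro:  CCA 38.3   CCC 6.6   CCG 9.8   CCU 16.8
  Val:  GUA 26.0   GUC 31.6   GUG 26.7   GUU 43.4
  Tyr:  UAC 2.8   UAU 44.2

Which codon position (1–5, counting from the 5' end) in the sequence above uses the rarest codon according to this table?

5

Codon 1 GUA (Val): 26.0 per 1000.
Codon 2 UAU (Tyr): 44.2 per 1000.
Codon 3 CCU (Pro): 16.8 per 1000.
Codon 4 AAG (Lys): 15.8 per 1000.
Codon 5 AUC (Ile): 14.0 per 1000.
Lowest frequency is 14.0 at codon 5.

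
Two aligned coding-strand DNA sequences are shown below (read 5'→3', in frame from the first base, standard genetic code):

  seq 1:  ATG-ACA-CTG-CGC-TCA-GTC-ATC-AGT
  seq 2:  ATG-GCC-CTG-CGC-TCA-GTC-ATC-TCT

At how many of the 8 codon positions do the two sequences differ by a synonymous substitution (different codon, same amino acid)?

Codon 1: ATG Met / ATG Met — identical.
Codon 2: ACA Thr / GCC Ala — nonsynonymous.
Codon 3: CTG Leu / CTG Leu — identical.
Codon 4: CGC Arg / CGC Arg — identical.
Codon 5: TCA Ser / TCA Ser — identical.
Codon 6: GTC Val / GTC Val — identical.
Codon 7: ATC Ile / ATC Ile — identical.
Codon 8: AGT Ser / TCT Ser — synonymous.
Synonymous differences: 1.

1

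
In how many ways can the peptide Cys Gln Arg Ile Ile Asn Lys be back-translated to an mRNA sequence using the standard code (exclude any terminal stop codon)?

Cys: 2 codons.
Gln: 2 codons.
Arg: 6 codons.
Ile: 3 codons.
Ile: 3 codons.
Asn: 2 codons.
Lys: 2 codons.
2 × 2 × 6 × 3 × 3 × 2 × 2 = 864.

864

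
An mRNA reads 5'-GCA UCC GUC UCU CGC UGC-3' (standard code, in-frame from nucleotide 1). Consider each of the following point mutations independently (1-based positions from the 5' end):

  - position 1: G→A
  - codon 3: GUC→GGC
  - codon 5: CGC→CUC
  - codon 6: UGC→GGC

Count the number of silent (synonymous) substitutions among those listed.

0

Codon 1: GCA (Ala) → ACA (Thr) — missense.
Codon 3: GUC (Val) → GGC (Gly) — missense.
Codon 5: CGC (Arg) → CUC (Leu) — missense.
Codon 6: UGC (Cys) → GGC (Gly) — missense.
Synonymous: 0 of 4.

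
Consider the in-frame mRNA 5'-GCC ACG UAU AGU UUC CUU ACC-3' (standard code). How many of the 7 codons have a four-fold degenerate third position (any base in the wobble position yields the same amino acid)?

Codon 1 GCC (Ala): third position 4-fold.
Codon 2 ACG (Thr): third position 4-fold.
Codon 3 UAU (Tyr): third position 2-fold.
Codon 4 AGU (Ser): third position 2-fold.
Codon 5 UUC (Phe): third position 2-fold.
Codon 6 CUU (Leu): third position 4-fold.
Codon 7 ACC (Thr): third position 4-fold.
Four-fold degenerate third positions: 4.

4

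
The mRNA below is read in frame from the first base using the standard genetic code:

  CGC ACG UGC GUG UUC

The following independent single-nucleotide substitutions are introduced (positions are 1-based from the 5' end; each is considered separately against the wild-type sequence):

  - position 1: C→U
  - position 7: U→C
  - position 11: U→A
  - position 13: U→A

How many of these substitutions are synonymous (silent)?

0

Codon 1: CGC (Arg) → UGC (Cys) — missense.
Codon 3: UGC (Cys) → CGC (Arg) — missense.
Codon 4: GUG (Val) → GAG (Glu) — missense.
Codon 5: UUC (Phe) → AUC (Ile) — missense.
Synonymous: 0 of 4.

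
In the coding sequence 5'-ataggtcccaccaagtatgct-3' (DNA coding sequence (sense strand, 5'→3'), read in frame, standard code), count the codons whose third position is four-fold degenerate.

4

Codon 1 ATA (Ile): third position 3-fold.
Codon 2 GGT (Gly): third position 4-fold.
Codon 3 CCC (Pro): third position 4-fold.
Codon 4 ACC (Thr): third position 4-fold.
Codon 5 AAG (Lys): third position 2-fold.
Codon 6 TAT (Tyr): third position 2-fold.
Codon 7 GCT (Ala): third position 4-fold.
Four-fold degenerate third positions: 4.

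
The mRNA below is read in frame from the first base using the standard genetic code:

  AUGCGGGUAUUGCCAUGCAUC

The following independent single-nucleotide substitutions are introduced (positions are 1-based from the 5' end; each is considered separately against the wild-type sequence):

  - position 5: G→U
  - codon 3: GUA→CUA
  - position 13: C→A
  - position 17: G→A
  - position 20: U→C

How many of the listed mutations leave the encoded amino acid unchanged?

0

Codon 2: CGG (Arg) → CUG (Leu) — missense.
Codon 3: GUA (Val) → CUA (Leu) — missense.
Codon 5: CCA (Pro) → ACA (Thr) — missense.
Codon 6: UGC (Cys) → UAC (Tyr) — missense.
Codon 7: AUC (Ile) → ACC (Thr) — missense.
Synonymous: 0 of 5.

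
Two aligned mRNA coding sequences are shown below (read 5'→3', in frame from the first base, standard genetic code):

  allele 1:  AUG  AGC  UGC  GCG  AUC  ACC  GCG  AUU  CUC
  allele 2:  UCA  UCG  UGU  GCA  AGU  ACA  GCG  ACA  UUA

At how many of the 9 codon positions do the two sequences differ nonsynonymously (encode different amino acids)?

Codon 1: AUG Met / UCA Ser — nonsynonymous.
Codon 2: AGC Ser / UCG Ser — synonymous.
Codon 3: UGC Cys / UGU Cys — synonymous.
Codon 4: GCG Ala / GCA Ala — synonymous.
Codon 5: AUC Ile / AGU Ser — nonsynonymous.
Codon 6: ACC Thr / ACA Thr — synonymous.
Codon 7: GCG Ala / GCG Ala — identical.
Codon 8: AUU Ile / ACA Thr — nonsynonymous.
Codon 9: CUC Leu / UUA Leu — synonymous.
Nonsynonymous differences: 3.

3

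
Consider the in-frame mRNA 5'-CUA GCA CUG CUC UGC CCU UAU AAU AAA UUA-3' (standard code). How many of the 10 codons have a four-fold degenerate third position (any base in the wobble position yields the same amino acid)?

5

Codon 1 CUA (Leu): third position 4-fold.
Codon 2 GCA (Ala): third position 4-fold.
Codon 3 CUG (Leu): third position 4-fold.
Codon 4 CUC (Leu): third position 4-fold.
Codon 5 UGC (Cys): third position 2-fold.
Codon 6 CCU (Pro): third position 4-fold.
Codon 7 UAU (Tyr): third position 2-fold.
Codon 8 AAU (Asn): third position 2-fold.
Codon 9 AAA (Lys): third position 2-fold.
Codon 10 UUA (Leu): third position 2-fold.
Four-fold degenerate third positions: 5.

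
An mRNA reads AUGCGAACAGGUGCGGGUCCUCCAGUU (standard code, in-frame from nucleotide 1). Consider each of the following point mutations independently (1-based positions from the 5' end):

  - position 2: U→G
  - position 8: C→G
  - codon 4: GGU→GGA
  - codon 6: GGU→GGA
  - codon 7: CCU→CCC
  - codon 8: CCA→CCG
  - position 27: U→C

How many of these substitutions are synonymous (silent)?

5

Codon 1: AUG (Met) → AGG (Arg) — missense.
Codon 3: ACA (Thr) → AGA (Arg) — missense.
Codon 4: GGU (Gly) → GGA (Gly) — synonymous.
Codon 6: GGU (Gly) → GGA (Gly) — synonymous.
Codon 7: CCU (Pro) → CCC (Pro) — synonymous.
Codon 8: CCA (Pro) → CCG (Pro) — synonymous.
Codon 9: GUU (Val) → GUC (Val) — synonymous.
Synonymous: 5 of 7.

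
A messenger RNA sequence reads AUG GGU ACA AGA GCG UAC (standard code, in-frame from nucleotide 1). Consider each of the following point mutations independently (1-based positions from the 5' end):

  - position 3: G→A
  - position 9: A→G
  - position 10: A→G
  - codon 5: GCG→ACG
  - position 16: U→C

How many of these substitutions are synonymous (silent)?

Codon 1: AUG (Met) → AUA (Ile) — missense.
Codon 3: ACA (Thr) → ACG (Thr) — synonymous.
Codon 4: AGA (Arg) → GGA (Gly) — missense.
Codon 5: GCG (Ala) → ACG (Thr) — missense.
Codon 6: UAC (Tyr) → CAC (His) — missense.
Synonymous: 1 of 5.

1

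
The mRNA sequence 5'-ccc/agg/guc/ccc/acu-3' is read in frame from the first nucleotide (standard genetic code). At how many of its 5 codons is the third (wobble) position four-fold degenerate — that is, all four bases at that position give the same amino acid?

Codon 1 CCC (Pro): third position 4-fold.
Codon 2 AGG (Arg): third position 2-fold.
Codon 3 GUC (Val): third position 4-fold.
Codon 4 CCC (Pro): third position 4-fold.
Codon 5 ACU (Thr): third position 4-fold.
Four-fold degenerate third positions: 4.

4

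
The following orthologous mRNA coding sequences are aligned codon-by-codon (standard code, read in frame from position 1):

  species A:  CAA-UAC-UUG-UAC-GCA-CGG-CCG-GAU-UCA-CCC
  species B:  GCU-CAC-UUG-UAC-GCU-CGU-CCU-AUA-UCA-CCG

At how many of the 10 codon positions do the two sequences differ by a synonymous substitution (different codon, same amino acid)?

Codon 1: CAA Gln / GCU Ala — nonsynonymous.
Codon 2: UAC Tyr / CAC His — nonsynonymous.
Codon 3: UUG Leu / UUG Leu — identical.
Codon 4: UAC Tyr / UAC Tyr — identical.
Codon 5: GCA Ala / GCU Ala — synonymous.
Codon 6: CGG Arg / CGU Arg — synonymous.
Codon 7: CCG Pro / CCU Pro — synonymous.
Codon 8: GAU Asp / AUA Ile — nonsynonymous.
Codon 9: UCA Ser / UCA Ser — identical.
Codon 10: CCC Pro / CCG Pro — synonymous.
Synonymous differences: 4.

4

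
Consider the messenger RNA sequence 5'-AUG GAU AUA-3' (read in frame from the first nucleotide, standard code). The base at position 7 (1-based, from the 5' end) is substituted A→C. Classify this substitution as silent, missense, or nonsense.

Position 7 falls in codon 3: AUA → Ile.
After the substitution the codon is CUA → Leu.
Ile ≠ Leu, so this is a missense mutation.

missense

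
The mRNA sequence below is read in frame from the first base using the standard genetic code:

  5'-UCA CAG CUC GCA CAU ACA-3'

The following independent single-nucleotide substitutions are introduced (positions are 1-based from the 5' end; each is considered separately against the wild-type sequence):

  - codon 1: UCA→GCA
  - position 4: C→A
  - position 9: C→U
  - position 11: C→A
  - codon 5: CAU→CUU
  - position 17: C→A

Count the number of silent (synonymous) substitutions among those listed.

Codon 1: UCA (Ser) → GCA (Ala) — missense.
Codon 2: CAG (Gln) → AAG (Lys) — missense.
Codon 3: CUC (Leu) → CUU (Leu) — synonymous.
Codon 4: GCA (Ala) → GAA (Glu) — missense.
Codon 5: CAU (His) → CUU (Leu) — missense.
Codon 6: ACA (Thr) → AAA (Lys) — missense.
Synonymous: 1 of 6.

1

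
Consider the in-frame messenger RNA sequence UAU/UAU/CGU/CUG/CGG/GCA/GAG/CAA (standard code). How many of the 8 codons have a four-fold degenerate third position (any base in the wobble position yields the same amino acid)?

4

Codon 1 UAU (Tyr): third position 2-fold.
Codon 2 UAU (Tyr): third position 2-fold.
Codon 3 CGU (Arg): third position 4-fold.
Codon 4 CUG (Leu): third position 4-fold.
Codon 5 CGG (Arg): third position 4-fold.
Codon 6 GCA (Ala): third position 4-fold.
Codon 7 GAG (Glu): third position 2-fold.
Codon 8 CAA (Gln): third position 2-fold.
Four-fold degenerate third positions: 4.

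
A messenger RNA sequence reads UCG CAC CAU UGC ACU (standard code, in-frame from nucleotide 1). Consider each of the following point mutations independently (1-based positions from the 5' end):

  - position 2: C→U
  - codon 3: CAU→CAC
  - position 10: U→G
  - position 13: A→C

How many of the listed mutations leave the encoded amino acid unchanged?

1

Codon 1: UCG (Ser) → UUG (Leu) — missense.
Codon 3: CAU (His) → CAC (His) — synonymous.
Codon 4: UGC (Cys) → GGC (Gly) — missense.
Codon 5: ACU (Thr) → CCU (Pro) — missense.
Synonymous: 1 of 4.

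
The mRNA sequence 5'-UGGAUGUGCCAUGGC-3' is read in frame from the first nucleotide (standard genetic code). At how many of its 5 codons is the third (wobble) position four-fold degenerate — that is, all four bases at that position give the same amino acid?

1

Codon 1 UGG (Trp): third position 1-fold.
Codon 2 AUG (Met): third position 1-fold.
Codon 3 UGC (Cys): third position 2-fold.
Codon 4 CAU (His): third position 2-fold.
Codon 5 GGC (Gly): third position 4-fold.
Four-fold degenerate third positions: 1.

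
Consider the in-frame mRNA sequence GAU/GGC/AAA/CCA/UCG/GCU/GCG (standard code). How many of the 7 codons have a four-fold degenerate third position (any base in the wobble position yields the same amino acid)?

5

Codon 1 GAU (Asp): third position 2-fold.
Codon 2 GGC (Gly): third position 4-fold.
Codon 3 AAA (Lys): third position 2-fold.
Codon 4 CCA (Pro): third position 4-fold.
Codon 5 UCG (Ser): third position 4-fold.
Codon 6 GCU (Ala): third position 4-fold.
Codon 7 GCG (Ala): third position 4-fold.
Four-fold degenerate third positions: 5.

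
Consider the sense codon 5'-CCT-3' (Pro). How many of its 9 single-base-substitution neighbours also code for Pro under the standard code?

Position 1: none → 0 synonymous.
Position 2: none → 0 synonymous.
Position 3: CCC, CCA, CCG → 3 synonymous.
Total: 0 + 0 + 3 = 3.

3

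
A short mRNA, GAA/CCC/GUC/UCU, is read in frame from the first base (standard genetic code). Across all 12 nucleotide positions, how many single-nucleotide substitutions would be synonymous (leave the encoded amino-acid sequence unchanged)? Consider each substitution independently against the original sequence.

Codon 1 (GAA, Glu): 1 synonymous substitution.
Codon 2 (CCC, Pro): 3 synonymous substitutions.
Codon 3 (GUC, Val): 3 synonymous substitutions.
Codon 4 (UCU, Ser): 3 synonymous substitutions.
Total: 1 + 3 + 3 + 3 = 10.

10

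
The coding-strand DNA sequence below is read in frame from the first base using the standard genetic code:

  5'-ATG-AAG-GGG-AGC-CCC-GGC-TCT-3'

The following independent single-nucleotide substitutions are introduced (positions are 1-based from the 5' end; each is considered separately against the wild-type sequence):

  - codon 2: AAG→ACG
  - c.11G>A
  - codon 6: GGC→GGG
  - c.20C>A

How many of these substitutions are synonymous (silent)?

1

Codon 2: AAG (Lys) → ACG (Thr) — missense.
Codon 4: AGC (Ser) → AAC (Asn) — missense.
Codon 6: GGC (Gly) → GGG (Gly) — synonymous.
Codon 7: TCT (Ser) → TAT (Tyr) — missense.
Synonymous: 1 of 4.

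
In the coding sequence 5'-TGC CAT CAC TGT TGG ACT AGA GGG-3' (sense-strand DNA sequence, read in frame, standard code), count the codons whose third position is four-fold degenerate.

2

Codon 1 TGC (Cys): third position 2-fold.
Codon 2 CAT (His): third position 2-fold.
Codon 3 CAC (His): third position 2-fold.
Codon 4 TGT (Cys): third position 2-fold.
Codon 5 TGG (Trp): third position 1-fold.
Codon 6 ACT (Thr): third position 4-fold.
Codon 7 AGA (Arg): third position 2-fold.
Codon 8 GGG (Gly): third position 4-fold.
Four-fold degenerate third positions: 2.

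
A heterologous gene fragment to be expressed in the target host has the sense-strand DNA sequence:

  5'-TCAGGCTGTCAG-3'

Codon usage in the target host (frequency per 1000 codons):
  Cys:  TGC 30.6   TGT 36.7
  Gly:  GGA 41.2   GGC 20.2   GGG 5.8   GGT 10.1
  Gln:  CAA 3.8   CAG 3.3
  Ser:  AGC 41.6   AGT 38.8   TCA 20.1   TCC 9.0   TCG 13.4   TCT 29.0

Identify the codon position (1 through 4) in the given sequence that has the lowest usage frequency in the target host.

Codon 1 TCA (Ser): 20.1 per 1000.
Codon 2 GGC (Gly): 20.2 per 1000.
Codon 3 TGT (Cys): 36.7 per 1000.
Codon 4 CAG (Gln): 3.3 per 1000.
Lowest frequency is 3.3 at codon 4.

4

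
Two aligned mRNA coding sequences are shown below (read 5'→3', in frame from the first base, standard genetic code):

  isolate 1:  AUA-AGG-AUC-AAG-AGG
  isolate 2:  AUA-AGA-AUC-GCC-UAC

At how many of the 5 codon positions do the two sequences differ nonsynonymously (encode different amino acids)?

2

Codon 1: AUA Ile / AUA Ile — identical.
Codon 2: AGG Arg / AGA Arg — synonymous.
Codon 3: AUC Ile / AUC Ile — identical.
Codon 4: AAG Lys / GCC Ala — nonsynonymous.
Codon 5: AGG Arg / UAC Tyr — nonsynonymous.
Nonsynonymous differences: 2.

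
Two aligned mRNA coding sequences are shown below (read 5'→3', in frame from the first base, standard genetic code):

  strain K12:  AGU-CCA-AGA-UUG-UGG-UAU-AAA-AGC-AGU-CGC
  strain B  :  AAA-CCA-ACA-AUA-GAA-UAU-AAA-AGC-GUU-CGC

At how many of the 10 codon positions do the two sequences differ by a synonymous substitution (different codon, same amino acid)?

Codon 1: AGU Ser / AAA Lys — nonsynonymous.
Codon 2: CCA Pro / CCA Pro — identical.
Codon 3: AGA Arg / ACA Thr — nonsynonymous.
Codon 4: UUG Leu / AUA Ile — nonsynonymous.
Codon 5: UGG Trp / GAA Glu — nonsynonymous.
Codon 6: UAU Tyr / UAU Tyr — identical.
Codon 7: AAA Lys / AAA Lys — identical.
Codon 8: AGC Ser / AGC Ser — identical.
Codon 9: AGU Ser / GUU Val — nonsynonymous.
Codon 10: CGC Arg / CGC Arg — identical.
Synonymous differences: 0.

0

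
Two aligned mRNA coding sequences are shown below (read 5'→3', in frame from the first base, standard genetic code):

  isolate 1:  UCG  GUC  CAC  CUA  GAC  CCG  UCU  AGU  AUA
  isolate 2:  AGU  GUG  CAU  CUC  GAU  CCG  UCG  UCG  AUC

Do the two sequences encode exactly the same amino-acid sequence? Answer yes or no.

yes

Codon 1: UCG Ser / AGU Ser — synonymous.
Codon 2: GUC Val / GUG Val — synonymous.
Codon 3: CAC His / CAU His — synonymous.
Codon 4: CUA Leu / CUC Leu — synonymous.
Codon 5: GAC Asp / GAU Asp — synonymous.
Codon 6: CCG Pro / CCG Pro — identical.
Codon 7: UCU Ser / UCG Ser — synonymous.
Codon 8: AGU Ser / UCG Ser — synonymous.
Codon 9: AUA Ile / AUC Ile — synonymous.
Nonsynonymous differences: 0 → same protein.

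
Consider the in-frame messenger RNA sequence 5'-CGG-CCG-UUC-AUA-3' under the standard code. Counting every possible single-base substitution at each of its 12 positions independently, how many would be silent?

Codon 1 (CGG, Arg): 4 synonymous substitutions.
Codon 2 (CCG, Pro): 3 synonymous substitutions.
Codon 3 (UUC, Phe): 1 synonymous substitution.
Codon 4 (AUA, Ile): 2 synonymous substitutions.
Total: 4 + 3 + 1 + 2 = 10.

10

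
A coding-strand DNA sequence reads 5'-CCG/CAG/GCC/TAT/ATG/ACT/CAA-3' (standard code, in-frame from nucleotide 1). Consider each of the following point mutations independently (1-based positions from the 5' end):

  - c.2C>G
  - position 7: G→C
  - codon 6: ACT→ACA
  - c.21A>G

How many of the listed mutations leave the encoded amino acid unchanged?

2

Codon 1: CCG (Pro) → CGG (Arg) — missense.
Codon 3: GCC (Ala) → CCC (Pro) — missense.
Codon 6: ACT (Thr) → ACA (Thr) — synonymous.
Codon 7: CAA (Gln) → CAG (Gln) — synonymous.
Synonymous: 2 of 4.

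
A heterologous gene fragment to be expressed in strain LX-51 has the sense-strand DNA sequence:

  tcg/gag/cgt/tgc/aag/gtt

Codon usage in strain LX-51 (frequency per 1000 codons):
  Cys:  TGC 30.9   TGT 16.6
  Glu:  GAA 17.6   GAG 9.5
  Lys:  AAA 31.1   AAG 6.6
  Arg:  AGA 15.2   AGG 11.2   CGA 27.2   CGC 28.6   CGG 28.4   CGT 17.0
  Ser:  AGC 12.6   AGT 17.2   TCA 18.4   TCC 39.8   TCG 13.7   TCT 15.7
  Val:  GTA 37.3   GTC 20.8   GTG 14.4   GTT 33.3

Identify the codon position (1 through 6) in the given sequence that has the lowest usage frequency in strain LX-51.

Codon 1 TCG (Ser): 13.7 per 1000.
Codon 2 GAG (Glu): 9.5 per 1000.
Codon 3 CGT (Arg): 17.0 per 1000.
Codon 4 TGC (Cys): 30.9 per 1000.
Codon 5 AAG (Lys): 6.6 per 1000.
Codon 6 GTT (Val): 33.3 per 1000.
Lowest frequency is 6.6 at codon 5.

5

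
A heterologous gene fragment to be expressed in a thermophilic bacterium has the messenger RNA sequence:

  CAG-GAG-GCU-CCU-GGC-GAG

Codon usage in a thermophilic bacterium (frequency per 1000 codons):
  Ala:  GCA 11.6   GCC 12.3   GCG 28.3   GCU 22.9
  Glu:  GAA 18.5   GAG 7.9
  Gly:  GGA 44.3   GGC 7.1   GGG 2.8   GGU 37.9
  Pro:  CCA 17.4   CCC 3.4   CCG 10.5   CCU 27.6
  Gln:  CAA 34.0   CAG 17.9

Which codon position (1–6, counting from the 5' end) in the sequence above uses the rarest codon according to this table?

5

Codon 1 CAG (Gln): 17.9 per 1000.
Codon 2 GAG (Glu): 7.9 per 1000.
Codon 3 GCU (Ala): 22.9 per 1000.
Codon 4 CCU (Pro): 27.6 per 1000.
Codon 5 GGC (Gly): 7.1 per 1000.
Codon 6 GAG (Glu): 7.9 per 1000.
Lowest frequency is 7.1 at codon 5.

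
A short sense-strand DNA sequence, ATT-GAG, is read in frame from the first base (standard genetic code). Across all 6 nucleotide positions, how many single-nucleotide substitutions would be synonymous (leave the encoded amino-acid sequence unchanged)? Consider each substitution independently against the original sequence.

3

Codon 1 (ATT, Ile): 2 synonymous substitutions.
Codon 2 (GAG, Glu): 1 synonymous substitution.
Total: 2 + 1 = 3.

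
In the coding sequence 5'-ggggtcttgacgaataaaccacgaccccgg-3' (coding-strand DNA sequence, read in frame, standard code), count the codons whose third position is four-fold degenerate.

7

Codon 1 GGG (Gly): third position 4-fold.
Codon 2 GTC (Val): third position 4-fold.
Codon 3 TTG (Leu): third position 2-fold.
Codon 4 ACG (Thr): third position 4-fold.
Codon 5 AAT (Asn): third position 2-fold.
Codon 6 AAA (Lys): third position 2-fold.
Codon 7 CCA (Pro): third position 4-fold.
Codon 8 CGA (Arg): third position 4-fold.
Codon 9 CCC (Pro): third position 4-fold.
Codon 10 CGG (Arg): third position 4-fold.
Four-fold degenerate third positions: 7.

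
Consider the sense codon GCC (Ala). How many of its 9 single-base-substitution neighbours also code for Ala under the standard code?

Position 1: none → 0 synonymous.
Position 2: none → 0 synonymous.
Position 3: GCU, GCA, GCG → 3 synonymous.
Total: 0 + 0 + 3 = 3.

3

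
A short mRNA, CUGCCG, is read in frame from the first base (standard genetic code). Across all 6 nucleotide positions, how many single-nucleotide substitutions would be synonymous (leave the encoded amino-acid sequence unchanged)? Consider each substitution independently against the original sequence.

7

Codon 1 (CUG, Leu): 4 synonymous substitutions.
Codon 2 (CCG, Pro): 3 synonymous substitutions.
Total: 4 + 3 = 7.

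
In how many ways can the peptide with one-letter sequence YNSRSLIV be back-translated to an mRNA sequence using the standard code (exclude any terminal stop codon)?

62208

Tyr: 2 codons.
Asn: 2 codons.
Ser: 6 codons.
Arg: 6 codons.
Ser: 6 codons.
Leu: 6 codons.
Ile: 3 codons.
Val: 4 codons.
2 × 2 × 6 × 6 × 6 × 6 × 3 × 4 = 62208.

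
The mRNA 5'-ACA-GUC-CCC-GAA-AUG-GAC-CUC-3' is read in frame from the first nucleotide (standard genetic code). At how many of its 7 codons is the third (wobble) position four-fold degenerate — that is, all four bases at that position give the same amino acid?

Codon 1 ACA (Thr): third position 4-fold.
Codon 2 GUC (Val): third position 4-fold.
Codon 3 CCC (Pro): third position 4-fold.
Codon 4 GAA (Glu): third position 2-fold.
Codon 5 AUG (Met): third position 1-fold.
Codon 6 GAC (Asp): third position 2-fold.
Codon 7 CUC (Leu): third position 4-fold.
Four-fold degenerate third positions: 4.

4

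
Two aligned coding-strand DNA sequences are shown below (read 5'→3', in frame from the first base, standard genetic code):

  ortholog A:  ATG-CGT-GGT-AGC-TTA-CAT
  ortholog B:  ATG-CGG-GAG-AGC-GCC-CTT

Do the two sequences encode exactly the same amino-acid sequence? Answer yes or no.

Codon 1: ATG Met / ATG Met — identical.
Codon 2: CGT Arg / CGG Arg — synonymous.
Codon 3: GGT Gly / GAG Glu — nonsynonymous.
Codon 4: AGC Ser / AGC Ser — identical.
Codon 5: TTA Leu / GCC Ala — nonsynonymous.
Codon 6: CAT His / CTT Leu — nonsynonymous.
Nonsynonymous differences: 3 → different protein.

no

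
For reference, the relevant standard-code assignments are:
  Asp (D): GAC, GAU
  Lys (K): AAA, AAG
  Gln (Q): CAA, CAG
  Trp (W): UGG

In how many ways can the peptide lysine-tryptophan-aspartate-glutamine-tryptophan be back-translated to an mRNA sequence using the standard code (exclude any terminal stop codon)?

Lys: 2 codons.
Trp: 1 codon.
Asp: 2 codons.
Gln: 2 codons.
Trp: 1 codon.
2 × 1 × 2 × 2 × 1 = 8.

8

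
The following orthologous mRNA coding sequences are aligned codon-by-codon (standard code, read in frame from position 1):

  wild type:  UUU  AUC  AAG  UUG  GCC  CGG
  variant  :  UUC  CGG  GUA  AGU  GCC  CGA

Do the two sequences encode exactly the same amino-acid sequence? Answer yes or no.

no

Codon 1: UUU Phe / UUC Phe — synonymous.
Codon 2: AUC Ile / CGG Arg — nonsynonymous.
Codon 3: AAG Lys / GUA Val — nonsynonymous.
Codon 4: UUG Leu / AGU Ser — nonsynonymous.
Codon 5: GCC Ala / GCC Ala — identical.
Codon 6: CGG Arg / CGA Arg — synonymous.
Nonsynonymous differences: 3 → different protein.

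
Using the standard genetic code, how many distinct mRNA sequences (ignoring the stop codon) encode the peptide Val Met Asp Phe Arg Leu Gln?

Val: 4 codons.
Met: 1 codon.
Asp: 2 codons.
Phe: 2 codons.
Arg: 6 codons.
Leu: 6 codons.
Gln: 2 codons.
4 × 1 × 2 × 2 × 6 × 6 × 2 = 1152.

1152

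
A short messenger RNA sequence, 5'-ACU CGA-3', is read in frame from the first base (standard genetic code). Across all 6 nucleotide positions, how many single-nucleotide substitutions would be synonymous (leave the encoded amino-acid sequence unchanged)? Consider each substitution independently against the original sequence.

Codon 1 (ACU, Thr): 3 synonymous substitutions.
Codon 2 (CGA, Arg): 4 synonymous substitutions.
Total: 3 + 4 = 7.

7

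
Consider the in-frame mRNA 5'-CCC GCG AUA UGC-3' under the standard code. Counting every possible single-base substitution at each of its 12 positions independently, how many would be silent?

9

Codon 1 (CCC, Pro): 3 synonymous substitutions.
Codon 2 (GCG, Ala): 3 synonymous substitutions.
Codon 3 (AUA, Ile): 2 synonymous substitutions.
Codon 4 (UGC, Cys): 1 synonymous substitution.
Total: 3 + 3 + 2 + 1 = 9.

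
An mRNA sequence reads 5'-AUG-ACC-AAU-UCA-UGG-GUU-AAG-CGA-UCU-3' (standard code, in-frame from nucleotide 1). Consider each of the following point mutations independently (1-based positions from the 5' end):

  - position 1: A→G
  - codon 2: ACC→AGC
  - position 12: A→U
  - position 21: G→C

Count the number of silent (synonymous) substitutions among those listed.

Codon 1: AUG (Met) → GUG (Val) — missense.
Codon 2: ACC (Thr) → AGC (Ser) — missense.
Codon 4: UCA (Ser) → UCU (Ser) — synonymous.
Codon 7: AAG (Lys) → AAC (Asn) — missense.
Synonymous: 1 of 4.

1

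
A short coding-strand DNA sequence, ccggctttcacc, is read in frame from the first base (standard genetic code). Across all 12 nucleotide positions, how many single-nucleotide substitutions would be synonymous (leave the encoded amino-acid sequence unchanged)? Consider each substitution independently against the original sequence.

Codon 1 (CCG, Pro): 3 synonymous substitutions.
Codon 2 (GCT, Ala): 3 synonymous substitutions.
Codon 3 (TTC, Phe): 1 synonymous substitution.
Codon 4 (ACC, Thr): 3 synonymous substitutions.
Total: 3 + 3 + 1 + 3 = 10.

10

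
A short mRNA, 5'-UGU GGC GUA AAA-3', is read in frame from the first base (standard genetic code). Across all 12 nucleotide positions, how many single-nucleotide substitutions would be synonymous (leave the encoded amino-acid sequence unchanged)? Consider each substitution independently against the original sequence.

Codon 1 (UGU, Cys): 1 synonymous substitution.
Codon 2 (GGC, Gly): 3 synonymous substitutions.
Codon 3 (GUA, Val): 3 synonymous substitutions.
Codon 4 (AAA, Lys): 1 synonymous substitution.
Total: 1 + 3 + 3 + 1 = 8.

8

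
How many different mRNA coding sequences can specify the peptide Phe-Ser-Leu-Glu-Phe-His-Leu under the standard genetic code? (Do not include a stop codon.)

3456

Phe: 2 codons.
Ser: 6 codons.
Leu: 6 codons.
Glu: 2 codons.
Phe: 2 codons.
His: 2 codons.
Leu: 6 codons.
2 × 6 × 6 × 2 × 2 × 2 × 6 = 3456.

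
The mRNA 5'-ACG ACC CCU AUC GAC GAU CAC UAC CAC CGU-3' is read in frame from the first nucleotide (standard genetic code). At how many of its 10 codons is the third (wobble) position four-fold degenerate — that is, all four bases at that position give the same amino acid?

4

Codon 1 ACG (Thr): third position 4-fold.
Codon 2 ACC (Thr): third position 4-fold.
Codon 3 CCU (Pro): third position 4-fold.
Codon 4 AUC (Ile): third position 3-fold.
Codon 5 GAC (Asp): third position 2-fold.
Codon 6 GAU (Asp): third position 2-fold.
Codon 7 CAC (His): third position 2-fold.
Codon 8 UAC (Tyr): third position 2-fold.
Codon 9 CAC (His): third position 2-fold.
Codon 10 CGU (Arg): third position 4-fold.
Four-fold degenerate third positions: 4.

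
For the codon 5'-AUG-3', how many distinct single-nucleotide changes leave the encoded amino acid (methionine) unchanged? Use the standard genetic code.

Position 1: none → 0 synonymous.
Position 2: none → 0 synonymous.
Position 3: none → 0 synonymous.
Total: 0 + 0 + 0 = 0.

0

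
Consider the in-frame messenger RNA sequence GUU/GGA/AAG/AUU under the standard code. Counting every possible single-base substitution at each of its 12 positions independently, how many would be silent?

Codon 1 (GUU, Val): 3 synonymous substitutions.
Codon 2 (GGA, Gly): 3 synonymous substitutions.
Codon 3 (AAG, Lys): 1 synonymous substitution.
Codon 4 (AUU, Ile): 2 synonymous substitutions.
Total: 3 + 3 + 1 + 2 = 9.

9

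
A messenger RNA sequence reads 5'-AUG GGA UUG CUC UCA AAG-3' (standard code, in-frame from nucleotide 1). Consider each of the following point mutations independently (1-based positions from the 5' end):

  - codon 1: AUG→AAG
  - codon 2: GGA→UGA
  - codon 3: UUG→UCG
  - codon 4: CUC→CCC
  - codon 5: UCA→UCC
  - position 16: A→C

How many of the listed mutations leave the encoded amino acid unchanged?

1

Codon 1: AUG (Met) → AAG (Lys) — missense.
Codon 2: GGA (Gly) → UGA (Stop) — nonsense.
Codon 3: UUG (Leu) → UCG (Ser) — missense.
Codon 4: CUC (Leu) → CCC (Pro) — missense.
Codon 5: UCA (Ser) → UCC (Ser) — synonymous.
Codon 6: AAG (Lys) → CAG (Gln) — missense.
Synonymous: 1 of 6.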